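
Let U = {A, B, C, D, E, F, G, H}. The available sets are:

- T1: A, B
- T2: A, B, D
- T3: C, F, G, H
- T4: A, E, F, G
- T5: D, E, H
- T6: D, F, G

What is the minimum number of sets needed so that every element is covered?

3

T1, T3, T5 together cover {A, B, C, D, E, F, G, H} — every element.
No 2 of the 6 sets cover everything (all 15 pairs fall short), so 3 is minimum.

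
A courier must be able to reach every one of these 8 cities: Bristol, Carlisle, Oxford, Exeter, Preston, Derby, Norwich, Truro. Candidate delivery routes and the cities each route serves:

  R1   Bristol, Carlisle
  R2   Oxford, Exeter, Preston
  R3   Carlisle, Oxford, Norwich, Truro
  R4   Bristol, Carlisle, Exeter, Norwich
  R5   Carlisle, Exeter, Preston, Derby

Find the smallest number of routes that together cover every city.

R1, R3, R5 together cover {Bristol, Carlisle, Oxford, Exeter, Preston, Derby, Norwich, Truro} — every city.
No 2 of the 5 routes cover everything (all 10 pairs fall short), so 3 is minimum.

3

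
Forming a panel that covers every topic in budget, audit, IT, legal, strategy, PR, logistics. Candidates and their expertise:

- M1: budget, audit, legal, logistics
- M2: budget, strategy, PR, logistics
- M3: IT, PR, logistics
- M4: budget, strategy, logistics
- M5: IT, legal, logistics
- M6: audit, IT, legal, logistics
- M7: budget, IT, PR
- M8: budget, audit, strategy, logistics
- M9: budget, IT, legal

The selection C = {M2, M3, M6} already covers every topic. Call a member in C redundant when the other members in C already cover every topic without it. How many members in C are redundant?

Drop M2: budget, strategy uncovered — not redundant.
Drop M3: the rest still cover every topic — redundant.
Drop M6: audit, legal uncovered — not redundant.
1 redundant: M3.

1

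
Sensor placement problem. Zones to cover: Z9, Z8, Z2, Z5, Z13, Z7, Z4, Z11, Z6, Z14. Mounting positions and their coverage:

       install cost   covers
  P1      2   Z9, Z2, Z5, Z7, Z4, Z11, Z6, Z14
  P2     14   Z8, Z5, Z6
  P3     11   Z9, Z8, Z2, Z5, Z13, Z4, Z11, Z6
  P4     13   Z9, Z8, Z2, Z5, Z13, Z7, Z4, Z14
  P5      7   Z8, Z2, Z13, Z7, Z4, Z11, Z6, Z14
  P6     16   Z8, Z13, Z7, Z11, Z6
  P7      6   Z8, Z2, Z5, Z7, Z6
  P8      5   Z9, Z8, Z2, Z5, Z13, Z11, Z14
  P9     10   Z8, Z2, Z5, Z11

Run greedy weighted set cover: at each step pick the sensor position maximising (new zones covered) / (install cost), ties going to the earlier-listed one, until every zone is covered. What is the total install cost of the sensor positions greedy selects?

7

Pick 1: P1 adds 8 new (Z9, Z2, Z5, Z7, Z4, Z11, Z6, Z14) at install cost 2 (ratio 8/2).
Pick 2: P8 adds 2 new (Z8, Z13) at install cost 5 (ratio 2/5).
Greedy total install cost: 2 + 5 = 7.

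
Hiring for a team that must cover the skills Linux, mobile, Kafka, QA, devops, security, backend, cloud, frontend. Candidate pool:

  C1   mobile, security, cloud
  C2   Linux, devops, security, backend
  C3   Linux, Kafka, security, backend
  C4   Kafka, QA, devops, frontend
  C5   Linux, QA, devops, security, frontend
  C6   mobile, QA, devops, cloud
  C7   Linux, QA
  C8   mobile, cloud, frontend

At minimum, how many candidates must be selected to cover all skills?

C1, C2, C4 together cover {Linux, mobile, Kafka, QA, devops, security, backend, cloud, frontend} — every skill.
No 2 of the 8 candidates cover everything (all 28 pairs fall short), so 3 is minimum.

3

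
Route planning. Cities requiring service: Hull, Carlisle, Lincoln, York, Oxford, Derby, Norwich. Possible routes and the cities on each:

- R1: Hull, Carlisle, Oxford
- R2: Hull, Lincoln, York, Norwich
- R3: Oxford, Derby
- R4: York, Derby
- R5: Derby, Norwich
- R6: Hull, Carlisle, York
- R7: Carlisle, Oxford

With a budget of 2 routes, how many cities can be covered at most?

Choosing R1, R2 covers {Hull, Carlisle, Lincoln, York, Oxford, Norwich} — 6 cities.
No choice of 2 routes does better; here Derby is left uncovered.

6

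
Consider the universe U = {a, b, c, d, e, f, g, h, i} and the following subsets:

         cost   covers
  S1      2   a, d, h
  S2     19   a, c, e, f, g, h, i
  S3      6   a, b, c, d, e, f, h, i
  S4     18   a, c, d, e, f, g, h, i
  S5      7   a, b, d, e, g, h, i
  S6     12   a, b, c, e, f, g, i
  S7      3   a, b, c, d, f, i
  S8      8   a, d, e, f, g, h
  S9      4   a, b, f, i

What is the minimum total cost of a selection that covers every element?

10

S5, S7 cover every element at cost 7 + 3 = 10.
Any cover uses at least 2 sets; among all covering selections none totals below 10.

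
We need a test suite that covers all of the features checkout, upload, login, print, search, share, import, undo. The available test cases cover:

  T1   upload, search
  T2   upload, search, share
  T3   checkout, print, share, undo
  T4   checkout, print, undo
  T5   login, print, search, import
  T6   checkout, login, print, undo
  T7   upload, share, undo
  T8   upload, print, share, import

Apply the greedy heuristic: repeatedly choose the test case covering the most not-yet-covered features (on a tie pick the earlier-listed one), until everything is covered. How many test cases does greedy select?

Pick 1: T3 covers 4 new features (checkout, print, share, undo).
Pick 2: T5 covers 3 new features (login, search, import).
Pick 3: T1 covers 1 new features (upload).
Greedy uses 3 test cases.

3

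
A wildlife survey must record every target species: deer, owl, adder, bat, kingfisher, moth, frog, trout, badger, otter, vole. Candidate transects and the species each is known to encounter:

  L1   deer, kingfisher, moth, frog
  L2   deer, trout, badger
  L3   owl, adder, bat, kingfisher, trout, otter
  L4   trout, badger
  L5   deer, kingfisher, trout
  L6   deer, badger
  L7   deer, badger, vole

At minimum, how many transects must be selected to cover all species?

L1, L3, L7 together cover {deer, owl, adder, bat, kingfisher, moth, frog, trout, badger, otter, vole} — every species.
No 2 of the 7 transects cover everything (all 21 pairs fall short), so 3 is minimum.

3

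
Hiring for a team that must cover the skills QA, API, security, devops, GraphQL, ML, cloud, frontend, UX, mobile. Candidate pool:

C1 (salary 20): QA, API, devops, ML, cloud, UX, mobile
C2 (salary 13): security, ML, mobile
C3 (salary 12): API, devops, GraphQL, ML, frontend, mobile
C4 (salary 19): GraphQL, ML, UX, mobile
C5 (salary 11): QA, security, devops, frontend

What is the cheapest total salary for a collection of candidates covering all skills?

43

C1, C3, C5 cover every skill at salary 20 + 12 + 11 = 43.
Any cover uses at least 3 candidates; among all covering selections none totals below 43.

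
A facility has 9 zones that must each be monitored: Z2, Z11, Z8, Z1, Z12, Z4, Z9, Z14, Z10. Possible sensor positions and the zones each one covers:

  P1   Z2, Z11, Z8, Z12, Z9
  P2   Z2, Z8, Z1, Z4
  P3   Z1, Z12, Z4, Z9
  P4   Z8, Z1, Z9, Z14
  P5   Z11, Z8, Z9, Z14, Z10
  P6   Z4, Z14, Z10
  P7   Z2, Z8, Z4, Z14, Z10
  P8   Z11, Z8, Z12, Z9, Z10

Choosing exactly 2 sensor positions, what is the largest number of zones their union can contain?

8

Choosing P1, P6 covers {Z2, Z11, Z8, Z12, Z4, Z9, Z14, Z10} — 8 zones.
No choice of 2 sensor positions does better; here Z1 is left uncovered.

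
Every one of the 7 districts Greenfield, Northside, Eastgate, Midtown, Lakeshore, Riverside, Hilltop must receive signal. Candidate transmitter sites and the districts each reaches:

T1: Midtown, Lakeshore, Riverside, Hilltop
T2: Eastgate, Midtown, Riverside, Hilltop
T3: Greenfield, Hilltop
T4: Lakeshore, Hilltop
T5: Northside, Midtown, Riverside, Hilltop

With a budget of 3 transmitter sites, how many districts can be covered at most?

Choosing T1, T2, T3 covers {Greenfield, Eastgate, Midtown, Lakeshore, Riverside, Hilltop} — 6 districts.
No choice of 3 transmitter sites does better; here Northside is left uncovered.

6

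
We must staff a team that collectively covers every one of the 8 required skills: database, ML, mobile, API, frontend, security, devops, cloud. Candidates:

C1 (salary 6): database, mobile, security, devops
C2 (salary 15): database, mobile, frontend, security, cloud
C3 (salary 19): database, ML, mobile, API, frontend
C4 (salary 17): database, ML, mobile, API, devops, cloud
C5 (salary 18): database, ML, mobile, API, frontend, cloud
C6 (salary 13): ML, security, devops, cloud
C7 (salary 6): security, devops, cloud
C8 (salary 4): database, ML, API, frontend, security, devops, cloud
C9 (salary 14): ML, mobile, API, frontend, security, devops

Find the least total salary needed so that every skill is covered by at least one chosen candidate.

10

C1, C8 cover every skill at salary 6 + 4 = 10.
Any cover uses at least 2 candidates; among all covering selections none totals below 10.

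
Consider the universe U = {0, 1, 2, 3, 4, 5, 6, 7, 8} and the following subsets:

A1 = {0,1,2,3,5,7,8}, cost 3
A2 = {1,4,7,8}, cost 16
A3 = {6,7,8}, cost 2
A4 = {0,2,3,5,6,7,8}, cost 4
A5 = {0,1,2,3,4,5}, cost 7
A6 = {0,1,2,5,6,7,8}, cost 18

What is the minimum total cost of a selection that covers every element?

9

A3, A5 cover every element at cost 2 + 7 = 9.
Any cover uses at least 2 sets; among all covering selections none totals below 9.
Greedy by coverage-per-cost would pick A1, A3, A5 for 12 — worse than the optimum 9.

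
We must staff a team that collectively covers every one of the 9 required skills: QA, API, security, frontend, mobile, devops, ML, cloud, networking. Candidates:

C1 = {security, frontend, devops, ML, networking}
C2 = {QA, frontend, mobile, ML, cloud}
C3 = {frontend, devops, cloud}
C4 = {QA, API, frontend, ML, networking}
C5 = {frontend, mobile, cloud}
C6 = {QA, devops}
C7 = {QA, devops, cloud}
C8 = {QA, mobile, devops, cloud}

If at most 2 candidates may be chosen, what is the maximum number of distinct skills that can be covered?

Choosing C1, C2 covers {QA, security, frontend, mobile, devops, ML, cloud, networking} — 8 skills.
No choice of 2 candidates does better; here API is left uncovered.

8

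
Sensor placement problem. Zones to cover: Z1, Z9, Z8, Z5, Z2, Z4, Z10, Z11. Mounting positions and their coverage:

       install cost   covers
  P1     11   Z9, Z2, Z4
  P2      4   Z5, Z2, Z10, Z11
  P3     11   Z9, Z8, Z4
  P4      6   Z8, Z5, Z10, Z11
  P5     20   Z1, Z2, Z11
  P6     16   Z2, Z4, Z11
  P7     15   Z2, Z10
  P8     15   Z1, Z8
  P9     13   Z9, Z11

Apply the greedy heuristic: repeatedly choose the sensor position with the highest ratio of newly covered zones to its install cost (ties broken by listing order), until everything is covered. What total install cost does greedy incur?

Pick 1: P2 adds 4 new (Z5, Z2, Z10, Z11) at install cost 4 (ratio 4/4).
Pick 2: P3 adds 3 new (Z9, Z8, Z4) at install cost 11 (ratio 3/11).
Pick 3: P8 adds 1 new (Z1) at install cost 15 (ratio 1/15).
Greedy total install cost: 4 + 11 + 15 = 30.

30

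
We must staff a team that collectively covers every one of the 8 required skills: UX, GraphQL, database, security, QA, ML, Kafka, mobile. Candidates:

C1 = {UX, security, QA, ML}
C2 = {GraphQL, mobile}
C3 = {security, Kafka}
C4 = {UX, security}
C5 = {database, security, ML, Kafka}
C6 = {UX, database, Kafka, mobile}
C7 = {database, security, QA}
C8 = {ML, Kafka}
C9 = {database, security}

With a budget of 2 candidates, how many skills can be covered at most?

Choosing C1, C6 covers {UX, database, security, QA, ML, Kafka, mobile} — 7 skills.
No choice of 2 candidates does better; here GraphQL is left uncovered.

7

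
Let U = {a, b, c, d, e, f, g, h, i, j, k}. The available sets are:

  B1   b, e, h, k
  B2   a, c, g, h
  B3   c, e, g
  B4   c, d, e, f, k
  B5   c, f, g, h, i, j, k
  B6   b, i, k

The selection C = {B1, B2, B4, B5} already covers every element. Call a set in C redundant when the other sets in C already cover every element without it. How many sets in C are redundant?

0

Drop B1: b uncovered — not redundant.
Drop B2: a uncovered — not redundant.
Drop B4: d uncovered — not redundant.
Drop B5: i, j uncovered — not redundant.
None of the sets in C is redundant.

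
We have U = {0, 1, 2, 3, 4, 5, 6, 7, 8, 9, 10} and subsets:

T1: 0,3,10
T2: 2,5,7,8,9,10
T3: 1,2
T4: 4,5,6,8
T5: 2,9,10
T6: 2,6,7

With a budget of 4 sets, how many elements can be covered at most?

Choosing T1, T2, T3, T4 covers {0, 1, 2, 3, 4, 5, 6, 7, 8, 9, 10} — 11 elements.
That is all 11 elements.

11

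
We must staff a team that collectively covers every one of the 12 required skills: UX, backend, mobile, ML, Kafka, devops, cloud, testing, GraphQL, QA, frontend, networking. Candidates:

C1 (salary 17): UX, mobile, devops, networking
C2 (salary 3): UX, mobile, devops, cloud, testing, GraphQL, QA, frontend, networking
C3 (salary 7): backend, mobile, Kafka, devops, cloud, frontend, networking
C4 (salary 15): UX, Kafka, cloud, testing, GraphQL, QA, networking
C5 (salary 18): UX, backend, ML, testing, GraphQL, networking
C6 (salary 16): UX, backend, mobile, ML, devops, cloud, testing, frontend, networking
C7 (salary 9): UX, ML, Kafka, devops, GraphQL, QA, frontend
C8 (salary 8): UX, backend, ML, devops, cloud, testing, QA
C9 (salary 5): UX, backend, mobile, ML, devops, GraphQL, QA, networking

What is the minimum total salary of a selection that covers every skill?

15

C2, C3, C9 cover every skill at salary 3 + 7 + 5 = 15.
Any cover uses at least 2 candidates; among all covering selections none totals below 15.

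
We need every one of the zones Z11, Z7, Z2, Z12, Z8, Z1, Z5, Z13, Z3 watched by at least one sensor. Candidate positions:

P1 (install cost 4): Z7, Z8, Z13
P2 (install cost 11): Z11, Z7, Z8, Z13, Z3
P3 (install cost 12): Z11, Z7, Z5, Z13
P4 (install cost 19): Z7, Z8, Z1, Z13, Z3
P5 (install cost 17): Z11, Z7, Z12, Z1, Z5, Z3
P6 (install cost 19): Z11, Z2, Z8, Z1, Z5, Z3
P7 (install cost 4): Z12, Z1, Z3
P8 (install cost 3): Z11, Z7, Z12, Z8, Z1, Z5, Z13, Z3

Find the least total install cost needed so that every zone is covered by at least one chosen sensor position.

22

P6, P8 cover every zone at install cost 19 + 3 = 22.
Any cover uses at least 2 sensor positions; among all covering selections none totals below 22.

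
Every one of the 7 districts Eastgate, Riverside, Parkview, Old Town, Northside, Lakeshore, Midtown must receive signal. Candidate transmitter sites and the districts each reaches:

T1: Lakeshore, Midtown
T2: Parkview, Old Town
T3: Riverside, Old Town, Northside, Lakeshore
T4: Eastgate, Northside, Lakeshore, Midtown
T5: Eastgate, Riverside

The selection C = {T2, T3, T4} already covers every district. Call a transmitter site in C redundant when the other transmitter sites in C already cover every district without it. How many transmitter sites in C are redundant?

0

Drop T2: Parkview uncovered — not redundant.
Drop T3: Riverside uncovered — not redundant.
Drop T4: Eastgate, Midtown uncovered — not redundant.
None of the transmitter sites in C is redundant.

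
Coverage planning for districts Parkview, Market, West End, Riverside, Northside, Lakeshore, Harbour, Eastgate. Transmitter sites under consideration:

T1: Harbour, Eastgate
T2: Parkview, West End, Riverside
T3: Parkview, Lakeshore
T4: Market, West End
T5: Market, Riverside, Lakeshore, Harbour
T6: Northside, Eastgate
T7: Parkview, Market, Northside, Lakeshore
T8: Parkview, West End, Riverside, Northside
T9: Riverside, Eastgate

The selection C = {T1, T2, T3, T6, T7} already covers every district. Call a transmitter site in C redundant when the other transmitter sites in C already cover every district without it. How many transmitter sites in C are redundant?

Drop T1: Harbour uncovered — not redundant.
Drop T2: West End, Riverside uncovered — not redundant.
Drop T3: the rest still cover every district — redundant.
Drop T6: the rest still cover every district — redundant.
Drop T7: Market uncovered — not redundant.
2 redundant: T3, T6.

2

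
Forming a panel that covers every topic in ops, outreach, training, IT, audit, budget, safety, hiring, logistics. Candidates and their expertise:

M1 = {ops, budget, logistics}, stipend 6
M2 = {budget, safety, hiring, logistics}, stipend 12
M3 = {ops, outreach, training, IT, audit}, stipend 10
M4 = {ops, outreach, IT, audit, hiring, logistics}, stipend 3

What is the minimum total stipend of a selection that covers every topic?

M2, M3 cover every topic at stipend 12 + 10 = 22.
Any cover uses at least 2 members; among all covering selections none totals below 22.
Greedy by coverage-per-stipend would pick M4, M1, M3, M2 for 31 — worse than the optimum 22.

22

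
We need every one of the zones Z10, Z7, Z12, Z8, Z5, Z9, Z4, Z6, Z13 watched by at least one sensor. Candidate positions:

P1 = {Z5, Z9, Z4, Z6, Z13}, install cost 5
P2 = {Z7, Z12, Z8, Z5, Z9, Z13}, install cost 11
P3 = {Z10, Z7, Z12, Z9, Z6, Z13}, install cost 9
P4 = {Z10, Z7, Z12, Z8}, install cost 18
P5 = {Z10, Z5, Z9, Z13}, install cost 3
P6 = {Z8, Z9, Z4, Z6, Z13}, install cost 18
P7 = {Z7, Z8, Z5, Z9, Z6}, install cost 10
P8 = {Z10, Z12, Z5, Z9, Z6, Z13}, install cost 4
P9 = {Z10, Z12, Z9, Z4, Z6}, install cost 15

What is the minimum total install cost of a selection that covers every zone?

19

P1, P2, P5 cover every zone at install cost 5 + 11 + 3 = 19.
Any cover uses at least 2 sensor positions; among all covering selections none totals below 19.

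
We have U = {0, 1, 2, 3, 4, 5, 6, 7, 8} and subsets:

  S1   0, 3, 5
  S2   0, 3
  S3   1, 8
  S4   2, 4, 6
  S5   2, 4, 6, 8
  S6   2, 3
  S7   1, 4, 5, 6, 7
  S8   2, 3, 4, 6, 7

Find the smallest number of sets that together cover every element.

3

S1, S3, S8 together cover {0, 1, 2, 3, 4, 5, 6, 7, 8} — every element.
No 2 of the 8 sets cover everything (all 28 pairs fall short), so 3 is minimum.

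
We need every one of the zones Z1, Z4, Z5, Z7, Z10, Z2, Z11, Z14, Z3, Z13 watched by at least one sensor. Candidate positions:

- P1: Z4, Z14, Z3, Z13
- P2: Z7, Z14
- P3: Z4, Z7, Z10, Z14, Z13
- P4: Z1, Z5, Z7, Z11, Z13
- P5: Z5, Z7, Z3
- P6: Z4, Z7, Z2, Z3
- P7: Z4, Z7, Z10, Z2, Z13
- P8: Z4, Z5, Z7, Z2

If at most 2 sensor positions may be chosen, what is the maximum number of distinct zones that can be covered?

Choosing P1, P4 covers {Z1, Z4, Z5, Z7, Z11, Z14, Z3, Z13} — 8 zones.
No choice of 2 sensor positions does better; here Z10, Z2 are left uncovered.

8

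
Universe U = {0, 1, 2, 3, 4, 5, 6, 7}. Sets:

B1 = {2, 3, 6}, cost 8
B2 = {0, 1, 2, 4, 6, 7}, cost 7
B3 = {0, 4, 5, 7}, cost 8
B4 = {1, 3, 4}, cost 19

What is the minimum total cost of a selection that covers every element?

23

B1, B2, B3 cover every element at cost 8 + 7 + 8 = 23.
Any cover uses at least 3 sets; among all covering selections none totals below 23.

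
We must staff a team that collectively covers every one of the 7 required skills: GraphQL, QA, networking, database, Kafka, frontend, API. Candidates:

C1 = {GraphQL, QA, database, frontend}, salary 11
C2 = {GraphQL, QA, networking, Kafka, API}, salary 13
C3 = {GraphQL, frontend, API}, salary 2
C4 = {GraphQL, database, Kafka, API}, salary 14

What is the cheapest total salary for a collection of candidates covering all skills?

24

C1, C2 cover every skill at salary 11 + 13 = 24.
Any cover uses at least 2 candidates; among all covering selections none totals below 24.
Greedy by coverage-per-salary would pick C3, C2, C1 for 26 — worse than the optimum 24.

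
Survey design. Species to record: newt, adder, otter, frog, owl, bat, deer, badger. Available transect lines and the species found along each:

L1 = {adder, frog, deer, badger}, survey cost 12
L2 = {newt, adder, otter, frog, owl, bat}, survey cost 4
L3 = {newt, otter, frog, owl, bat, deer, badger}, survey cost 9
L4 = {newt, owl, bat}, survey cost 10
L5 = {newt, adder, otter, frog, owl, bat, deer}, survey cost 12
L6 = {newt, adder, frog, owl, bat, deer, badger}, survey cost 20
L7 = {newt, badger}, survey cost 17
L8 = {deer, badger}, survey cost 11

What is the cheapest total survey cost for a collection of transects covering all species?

L2, L3 cover every species at survey cost 4 + 9 = 13.
Any cover uses at least 2 transects; among all covering selections none totals below 13.

13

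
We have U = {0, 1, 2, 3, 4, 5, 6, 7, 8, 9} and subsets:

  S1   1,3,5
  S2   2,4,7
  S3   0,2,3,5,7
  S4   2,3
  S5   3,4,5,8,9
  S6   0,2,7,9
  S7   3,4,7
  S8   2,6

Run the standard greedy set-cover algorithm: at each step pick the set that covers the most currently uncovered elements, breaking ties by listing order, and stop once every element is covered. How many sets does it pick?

4

Pick 1: S3 covers 5 new elements (0, 2, 3, 5, 7).
Pick 2: S5 covers 3 new elements (4, 8, 9).
Pick 3: S1 covers 1 new elements (1).
Pick 4: S8 covers 1 new elements (6).
Greedy uses 4 sets.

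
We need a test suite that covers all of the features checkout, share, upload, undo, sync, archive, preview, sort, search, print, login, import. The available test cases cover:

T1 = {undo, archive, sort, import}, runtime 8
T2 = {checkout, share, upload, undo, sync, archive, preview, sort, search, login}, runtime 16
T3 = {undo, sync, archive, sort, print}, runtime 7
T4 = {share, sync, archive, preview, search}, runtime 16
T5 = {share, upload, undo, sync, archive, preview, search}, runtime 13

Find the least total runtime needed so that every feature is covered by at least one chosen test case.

T1, T2, T3 cover every feature at runtime 8 + 16 + 7 = 31.
Any cover uses at least 3 test cases; among all covering selections none totals below 31.

31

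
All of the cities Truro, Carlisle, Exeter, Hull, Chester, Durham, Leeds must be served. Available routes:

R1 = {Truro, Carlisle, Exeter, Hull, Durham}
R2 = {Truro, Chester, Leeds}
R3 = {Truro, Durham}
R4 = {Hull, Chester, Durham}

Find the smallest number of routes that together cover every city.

R1, R2 together cover {Truro, Carlisle, Exeter, Hull, Chester, Durham, Leeds} — every city.
No single route contains all 7 cities, so 2 is optimal.

2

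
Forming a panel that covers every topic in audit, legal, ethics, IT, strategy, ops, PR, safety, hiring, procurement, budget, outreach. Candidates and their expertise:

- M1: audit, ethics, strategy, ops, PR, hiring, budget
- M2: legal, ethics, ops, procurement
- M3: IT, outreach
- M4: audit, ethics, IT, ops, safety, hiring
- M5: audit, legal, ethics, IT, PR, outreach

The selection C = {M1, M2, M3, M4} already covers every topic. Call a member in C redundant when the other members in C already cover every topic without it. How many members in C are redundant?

0

Drop M1: strategy, PR, budget uncovered — not redundant.
Drop M2: legal, procurement uncovered — not redundant.
Drop M3: outreach uncovered — not redundant.
Drop M4: safety uncovered — not redundant.
None of the members in C is redundant.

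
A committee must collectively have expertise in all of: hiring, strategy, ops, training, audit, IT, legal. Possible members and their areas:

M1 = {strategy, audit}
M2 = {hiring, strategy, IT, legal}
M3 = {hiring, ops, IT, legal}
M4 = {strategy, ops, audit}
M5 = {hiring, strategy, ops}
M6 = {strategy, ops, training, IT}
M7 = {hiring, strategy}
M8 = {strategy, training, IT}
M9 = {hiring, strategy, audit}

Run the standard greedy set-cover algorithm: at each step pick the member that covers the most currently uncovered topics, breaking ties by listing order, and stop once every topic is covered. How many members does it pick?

3

Pick 1: M2 covers 4 new topics (hiring, strategy, IT, legal).
Pick 2: M4 covers 2 new topics (ops, audit).
Pick 3: M6 covers 1 new topics (training).
Greedy uses 3 members.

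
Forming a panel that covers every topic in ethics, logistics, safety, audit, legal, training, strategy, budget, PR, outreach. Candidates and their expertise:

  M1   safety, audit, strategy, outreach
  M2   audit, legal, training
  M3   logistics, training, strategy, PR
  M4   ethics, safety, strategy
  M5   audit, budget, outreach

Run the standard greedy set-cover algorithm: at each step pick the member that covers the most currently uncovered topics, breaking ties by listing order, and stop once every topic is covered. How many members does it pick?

Pick 1: M1 covers 4 new topics (safety, audit, strategy, outreach).
Pick 2: M3 covers 3 new topics (logistics, training, PR).
Pick 3: M2 covers 1 new topics (legal).
Pick 4: M4 covers 1 new topics (ethics).
Pick 5: M5 covers 1 new topics (budget).
Greedy uses 5 members. (The true minimum is 4.)

5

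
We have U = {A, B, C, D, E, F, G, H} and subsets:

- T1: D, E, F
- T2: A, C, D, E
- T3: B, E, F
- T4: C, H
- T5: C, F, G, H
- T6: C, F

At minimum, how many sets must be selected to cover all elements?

T2, T3, T5 together cover {A, B, C, D, E, F, G, H} — every element.
No 2 of the 6 sets cover everything (all 15 pairs fall short), so 3 is minimum.

3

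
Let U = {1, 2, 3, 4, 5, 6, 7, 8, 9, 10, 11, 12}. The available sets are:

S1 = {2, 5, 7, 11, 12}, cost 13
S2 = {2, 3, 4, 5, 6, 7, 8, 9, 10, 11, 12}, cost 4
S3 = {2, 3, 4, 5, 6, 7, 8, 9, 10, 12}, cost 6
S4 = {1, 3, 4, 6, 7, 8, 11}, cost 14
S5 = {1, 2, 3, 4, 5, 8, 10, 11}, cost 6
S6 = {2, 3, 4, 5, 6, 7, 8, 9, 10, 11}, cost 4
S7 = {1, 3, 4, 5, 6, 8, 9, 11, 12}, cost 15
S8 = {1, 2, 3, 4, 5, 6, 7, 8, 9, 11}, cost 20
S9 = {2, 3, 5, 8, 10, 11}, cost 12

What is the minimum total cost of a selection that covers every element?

10

S2, S5 cover every element at cost 4 + 6 = 10.
Any cover uses at least 2 sets; among all covering selections none totals below 10.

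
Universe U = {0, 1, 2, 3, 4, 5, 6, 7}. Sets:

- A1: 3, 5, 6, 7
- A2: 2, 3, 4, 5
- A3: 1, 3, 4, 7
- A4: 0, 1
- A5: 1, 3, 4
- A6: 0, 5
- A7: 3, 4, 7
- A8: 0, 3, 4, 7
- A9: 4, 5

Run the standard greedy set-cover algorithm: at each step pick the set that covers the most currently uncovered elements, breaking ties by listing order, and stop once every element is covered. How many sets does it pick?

Pick 1: A1 covers 4 new elements (3, 5, 6, 7).
Pick 2: A2 covers 2 new elements (2, 4).
Pick 3: A4 covers 2 new elements (0, 1).
Greedy uses 3 sets.

3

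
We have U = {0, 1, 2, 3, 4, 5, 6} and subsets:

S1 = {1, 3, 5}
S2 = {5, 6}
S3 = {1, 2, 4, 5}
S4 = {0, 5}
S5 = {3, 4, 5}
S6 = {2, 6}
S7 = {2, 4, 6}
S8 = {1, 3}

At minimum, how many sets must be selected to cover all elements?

3

S1, S4, S7 together cover {0, 1, 2, 3, 4, 5, 6} — every element.
No 2 of the 8 sets cover everything (all 28 pairs fall short), so 3 is minimum.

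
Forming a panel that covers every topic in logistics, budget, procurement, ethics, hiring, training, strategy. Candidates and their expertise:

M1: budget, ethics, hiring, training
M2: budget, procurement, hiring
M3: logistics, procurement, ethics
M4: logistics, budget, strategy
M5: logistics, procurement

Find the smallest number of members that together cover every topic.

3

M1, M2, M4 together cover {logistics, budget, procurement, ethics, hiring, training, strategy} — every topic.
No 2 of the 5 members cover everything (all 10 pairs fall short), so 3 is minimum.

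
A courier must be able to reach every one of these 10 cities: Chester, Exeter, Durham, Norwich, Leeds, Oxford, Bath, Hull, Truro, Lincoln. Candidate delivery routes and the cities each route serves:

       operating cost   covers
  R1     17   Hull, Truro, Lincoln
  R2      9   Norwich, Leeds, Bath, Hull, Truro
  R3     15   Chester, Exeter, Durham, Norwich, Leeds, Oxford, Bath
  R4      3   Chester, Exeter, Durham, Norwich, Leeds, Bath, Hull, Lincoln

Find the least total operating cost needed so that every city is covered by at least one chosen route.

R2, R3, R4 cover every city at operating cost 9 + 15 + 3 = 27.
Any cover uses at least 2 routes; among all covering selections none totals below 27.

27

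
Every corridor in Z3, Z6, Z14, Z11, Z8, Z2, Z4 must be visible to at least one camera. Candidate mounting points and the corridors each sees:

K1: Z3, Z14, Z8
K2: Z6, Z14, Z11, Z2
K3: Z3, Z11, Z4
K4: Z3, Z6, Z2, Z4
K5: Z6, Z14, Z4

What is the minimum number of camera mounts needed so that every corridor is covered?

3

K1, K2, K3 together cover {Z3, Z6, Z14, Z11, Z8, Z2, Z4} — every corridor.
No 2 of the 5 camera mounts cover everything (all 10 pairs fall short), so 3 is minimum.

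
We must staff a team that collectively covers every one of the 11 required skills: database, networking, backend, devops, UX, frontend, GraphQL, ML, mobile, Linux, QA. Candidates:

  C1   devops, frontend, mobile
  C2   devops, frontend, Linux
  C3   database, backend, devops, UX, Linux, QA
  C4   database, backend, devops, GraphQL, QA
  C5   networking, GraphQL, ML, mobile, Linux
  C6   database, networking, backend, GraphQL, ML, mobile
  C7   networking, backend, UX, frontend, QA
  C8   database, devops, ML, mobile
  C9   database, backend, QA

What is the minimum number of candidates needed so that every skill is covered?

3

C1, C3, C5 together cover {database, networking, backend, devops, UX, frontend, GraphQL, ML, mobile, Linux, QA} — every skill.
No 2 of the 9 candidates cover everything (all 36 pairs fall short), so 3 is minimum.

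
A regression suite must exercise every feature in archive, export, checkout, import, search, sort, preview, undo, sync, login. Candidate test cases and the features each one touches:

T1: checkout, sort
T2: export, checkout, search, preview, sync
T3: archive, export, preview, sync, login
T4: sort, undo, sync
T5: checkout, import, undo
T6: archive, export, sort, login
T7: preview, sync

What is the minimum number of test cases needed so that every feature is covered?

3

T2, T5, T6 together cover {archive, export, checkout, import, search, sort, preview, undo, sync, login} — every feature.
No 2 of the 7 test cases cover everything (all 21 pairs fall short), so 3 is minimum.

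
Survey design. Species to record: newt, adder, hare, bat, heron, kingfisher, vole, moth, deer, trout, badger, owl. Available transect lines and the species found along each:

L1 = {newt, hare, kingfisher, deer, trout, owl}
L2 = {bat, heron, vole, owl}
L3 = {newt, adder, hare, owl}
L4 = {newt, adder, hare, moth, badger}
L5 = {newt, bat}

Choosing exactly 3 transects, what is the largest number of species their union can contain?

Choosing L1, L2, L4 covers {newt, adder, hare, bat, heron, kingfisher, vole, moth, deer, trout, badger, owl} — 12 species.
That is all 12 species.

12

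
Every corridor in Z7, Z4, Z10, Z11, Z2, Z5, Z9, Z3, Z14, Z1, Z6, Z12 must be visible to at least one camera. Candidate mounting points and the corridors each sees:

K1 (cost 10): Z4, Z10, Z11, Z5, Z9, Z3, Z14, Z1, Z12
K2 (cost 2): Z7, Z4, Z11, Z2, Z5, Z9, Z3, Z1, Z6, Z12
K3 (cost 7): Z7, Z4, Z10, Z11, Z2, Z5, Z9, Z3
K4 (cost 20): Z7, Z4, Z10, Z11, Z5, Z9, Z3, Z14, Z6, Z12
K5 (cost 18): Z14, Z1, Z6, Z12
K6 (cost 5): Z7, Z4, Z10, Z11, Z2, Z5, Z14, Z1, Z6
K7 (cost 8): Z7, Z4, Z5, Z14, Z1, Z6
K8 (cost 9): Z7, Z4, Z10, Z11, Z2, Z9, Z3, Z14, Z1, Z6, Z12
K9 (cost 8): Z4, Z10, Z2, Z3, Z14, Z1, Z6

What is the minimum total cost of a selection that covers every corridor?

K2, K6 cover every corridor at cost 2 + 5 = 7.
Any cover uses at least 2 camera mounts; among all covering selections none totals below 7.

7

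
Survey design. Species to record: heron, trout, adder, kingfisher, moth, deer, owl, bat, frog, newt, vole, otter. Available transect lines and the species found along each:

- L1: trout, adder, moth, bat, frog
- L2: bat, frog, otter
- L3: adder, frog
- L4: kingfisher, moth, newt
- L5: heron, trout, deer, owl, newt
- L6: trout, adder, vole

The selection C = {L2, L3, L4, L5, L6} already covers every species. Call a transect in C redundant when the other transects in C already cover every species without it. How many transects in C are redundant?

1

Drop L2: bat, otter uncovered — not redundant.
Drop L3: the rest still cover every species — redundant.
Drop L4: kingfisher, moth uncovered — not redundant.
Drop L5: heron, deer, owl uncovered — not redundant.
Drop L6: vole uncovered — not redundant.
1 redundant: L3.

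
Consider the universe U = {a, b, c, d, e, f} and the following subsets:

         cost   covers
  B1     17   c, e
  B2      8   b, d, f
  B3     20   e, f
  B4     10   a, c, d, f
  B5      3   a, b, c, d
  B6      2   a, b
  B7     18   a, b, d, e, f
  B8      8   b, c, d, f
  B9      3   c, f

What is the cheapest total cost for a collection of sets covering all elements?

B5, B7 cover every element at cost 3 + 18 = 21.
Any cover uses at least 2 sets; among all covering selections none totals below 21.
Greedy by coverage-per-cost would pick B5, B9, B1 for 23 — worse than the optimum 21.

21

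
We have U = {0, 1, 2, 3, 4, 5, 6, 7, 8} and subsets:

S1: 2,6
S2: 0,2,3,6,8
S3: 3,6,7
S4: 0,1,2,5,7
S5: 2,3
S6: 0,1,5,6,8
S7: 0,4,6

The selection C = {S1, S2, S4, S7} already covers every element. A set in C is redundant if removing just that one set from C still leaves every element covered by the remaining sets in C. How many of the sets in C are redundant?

1

Drop S1: the rest still cover every element — redundant.
Drop S2: 3, 8 uncovered — not redundant.
Drop S4: 1, 5, 7 uncovered — not redundant.
Drop S7: 4 uncovered — not redundant.
1 redundant: S1.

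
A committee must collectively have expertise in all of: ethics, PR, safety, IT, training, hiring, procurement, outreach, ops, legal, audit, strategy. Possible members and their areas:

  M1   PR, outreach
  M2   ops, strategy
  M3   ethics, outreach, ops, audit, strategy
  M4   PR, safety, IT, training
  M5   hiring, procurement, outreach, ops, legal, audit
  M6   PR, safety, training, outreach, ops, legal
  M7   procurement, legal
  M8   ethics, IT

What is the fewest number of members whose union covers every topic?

M3, M4, M5 together cover {ethics, PR, safety, IT, training, hiring, procurement, outreach, ops, legal, audit, strategy} — every topic.
No 2 of the 8 members cover everything (all 28 pairs fall short), so 3 is minimum.

3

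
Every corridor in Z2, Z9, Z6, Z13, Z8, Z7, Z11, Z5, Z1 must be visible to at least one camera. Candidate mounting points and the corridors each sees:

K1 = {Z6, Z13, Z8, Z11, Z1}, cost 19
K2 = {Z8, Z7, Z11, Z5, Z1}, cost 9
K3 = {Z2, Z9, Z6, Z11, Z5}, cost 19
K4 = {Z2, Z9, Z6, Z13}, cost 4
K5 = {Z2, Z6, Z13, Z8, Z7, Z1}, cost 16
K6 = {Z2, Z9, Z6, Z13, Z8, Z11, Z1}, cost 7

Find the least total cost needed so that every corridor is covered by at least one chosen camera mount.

K2, K4 cover every corridor at cost 9 + 4 = 13.
Any cover uses at least 2 camera mounts; among all covering selections none totals below 13.

13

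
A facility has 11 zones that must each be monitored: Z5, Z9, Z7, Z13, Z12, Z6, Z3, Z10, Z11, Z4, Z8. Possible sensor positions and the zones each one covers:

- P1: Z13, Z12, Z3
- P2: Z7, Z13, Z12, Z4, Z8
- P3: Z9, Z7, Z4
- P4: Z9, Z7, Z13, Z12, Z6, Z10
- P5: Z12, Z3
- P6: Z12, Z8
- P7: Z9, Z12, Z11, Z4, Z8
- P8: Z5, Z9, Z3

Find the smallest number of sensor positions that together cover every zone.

3

P4, P7, P8 together cover {Z5, Z9, Z7, Z13, Z12, Z6, Z3, Z10, Z11, Z4, Z8} — every zone.
No 2 of the 8 sensor positions cover everything (all 28 pairs fall short), so 3 is minimum.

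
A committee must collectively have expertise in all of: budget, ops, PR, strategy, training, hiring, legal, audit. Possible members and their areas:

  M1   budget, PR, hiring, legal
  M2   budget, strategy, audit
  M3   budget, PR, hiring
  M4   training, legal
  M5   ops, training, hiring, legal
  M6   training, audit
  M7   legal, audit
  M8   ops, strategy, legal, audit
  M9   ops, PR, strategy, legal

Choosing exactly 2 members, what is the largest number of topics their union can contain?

Choosing M1, M8 covers {budget, ops, PR, strategy, hiring, legal, audit} — 7 topics.
No choice of 2 members does better; here training is left uncovered.

7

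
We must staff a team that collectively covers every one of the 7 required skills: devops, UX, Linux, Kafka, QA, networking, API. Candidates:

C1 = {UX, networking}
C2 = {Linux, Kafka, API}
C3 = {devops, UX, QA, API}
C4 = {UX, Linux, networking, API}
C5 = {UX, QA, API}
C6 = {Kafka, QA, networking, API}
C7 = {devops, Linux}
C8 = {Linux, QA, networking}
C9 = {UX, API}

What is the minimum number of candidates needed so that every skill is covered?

3

C1, C2, C3 together cover {devops, UX, Linux, Kafka, QA, networking, API} — every skill.
No 2 of the 9 candidates cover everything (all 36 pairs fall short), so 3 is minimum.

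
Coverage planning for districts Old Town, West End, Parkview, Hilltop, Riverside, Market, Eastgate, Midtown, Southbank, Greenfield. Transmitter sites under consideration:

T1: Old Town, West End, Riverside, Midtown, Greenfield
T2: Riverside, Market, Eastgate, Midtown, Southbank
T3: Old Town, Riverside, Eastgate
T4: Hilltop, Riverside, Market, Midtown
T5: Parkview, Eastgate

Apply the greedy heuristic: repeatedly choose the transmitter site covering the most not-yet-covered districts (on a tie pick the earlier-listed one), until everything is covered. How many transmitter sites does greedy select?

4

Pick 1: T1 covers 5 new districts (Old Town, West End, Riverside, Midtown, Greenfield).
Pick 2: T2 covers 3 new districts (Market, Eastgate, Southbank).
Pick 3: T4 covers 1 new districts (Hilltop).
Pick 4: T5 covers 1 new districts (Parkview).
Greedy uses 4 transmitter sites.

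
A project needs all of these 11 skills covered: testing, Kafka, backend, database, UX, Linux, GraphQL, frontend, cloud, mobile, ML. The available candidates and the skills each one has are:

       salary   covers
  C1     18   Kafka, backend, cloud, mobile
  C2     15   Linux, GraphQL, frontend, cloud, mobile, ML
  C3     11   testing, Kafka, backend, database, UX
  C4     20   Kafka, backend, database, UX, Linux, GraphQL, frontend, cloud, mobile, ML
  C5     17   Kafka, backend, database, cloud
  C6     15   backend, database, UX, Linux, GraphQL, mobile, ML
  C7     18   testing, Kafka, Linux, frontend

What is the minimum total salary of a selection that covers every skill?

C2, C3 cover every skill at salary 15 + 11 = 26.
Any cover uses at least 2 candidates; among all covering selections none totals below 26.

26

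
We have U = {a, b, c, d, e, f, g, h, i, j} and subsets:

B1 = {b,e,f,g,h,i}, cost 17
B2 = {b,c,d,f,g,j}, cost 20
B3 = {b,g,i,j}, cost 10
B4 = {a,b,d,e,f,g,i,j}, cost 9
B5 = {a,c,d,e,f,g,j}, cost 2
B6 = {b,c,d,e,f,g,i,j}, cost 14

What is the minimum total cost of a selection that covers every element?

B1, B5 cover every element at cost 17 + 2 = 19.
Any cover uses at least 2 sets; among all covering selections none totals below 19.
Greedy by coverage-per-cost would pick B5, B4, B1 for 28 — worse than the optimum 19.

19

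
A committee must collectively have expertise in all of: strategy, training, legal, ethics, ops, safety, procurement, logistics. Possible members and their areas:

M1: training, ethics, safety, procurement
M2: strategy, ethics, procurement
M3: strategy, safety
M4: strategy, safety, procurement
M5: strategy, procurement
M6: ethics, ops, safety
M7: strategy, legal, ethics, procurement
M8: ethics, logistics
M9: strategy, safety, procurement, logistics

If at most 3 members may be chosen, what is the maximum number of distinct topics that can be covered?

Choosing M1, M6, M7 covers {strategy, training, legal, ethics, ops, safety, procurement} — 7 topics.
No choice of 3 members does better; here logistics is left uncovered.

7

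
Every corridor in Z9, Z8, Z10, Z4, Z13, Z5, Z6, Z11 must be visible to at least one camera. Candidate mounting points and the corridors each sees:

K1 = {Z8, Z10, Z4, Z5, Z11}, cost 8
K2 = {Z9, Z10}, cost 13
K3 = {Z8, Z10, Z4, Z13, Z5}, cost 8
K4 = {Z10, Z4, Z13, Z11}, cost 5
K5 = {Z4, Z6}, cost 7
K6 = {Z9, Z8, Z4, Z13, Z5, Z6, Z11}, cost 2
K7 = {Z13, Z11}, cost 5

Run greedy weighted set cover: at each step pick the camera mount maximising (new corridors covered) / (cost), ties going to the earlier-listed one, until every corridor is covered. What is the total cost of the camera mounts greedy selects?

7

Pick 1: K6 adds 7 new (Z9, Z8, Z4, Z13, Z5, Z6, Z11) at cost 2 (ratio 7/2).
Pick 2: K4 adds 1 new (Z10) at cost 5 (ratio 1/5).
Greedy total cost: 2 + 5 = 7.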